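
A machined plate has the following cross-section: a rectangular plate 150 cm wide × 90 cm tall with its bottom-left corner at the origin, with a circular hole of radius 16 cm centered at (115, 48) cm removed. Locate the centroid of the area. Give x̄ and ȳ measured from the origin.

x̄ = 72.47 cm, ȳ = 44.81 cm

Part | A | x̄ᵢ | ȳᵢ | A·x̄ᵢ | A·ȳᵢ
plate | 13500.00 | 75.00 | 45.00 | 1012500.00 | 607500.00
hole | -804.25 | 115.00 | 48.00 | -92488.49 | -38603.89
Σ | 12695.75 |  |  | 920011.51 | 568896.11
x̄ = 920011.51 / 12695.75 = 72.47 cm
ȳ = 568896.11 / 12695.75 = 44.81 cm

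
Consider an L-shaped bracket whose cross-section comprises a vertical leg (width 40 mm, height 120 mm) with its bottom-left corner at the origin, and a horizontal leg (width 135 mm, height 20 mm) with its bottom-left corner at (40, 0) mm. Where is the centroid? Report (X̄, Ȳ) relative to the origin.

X̄ = 51.50 mm, Ȳ = 42.00 mm

vertical leg: A = 40 × 120 = 4800.00, centroid at (20.00, 60.00).
horizontal leg: A = 135 × 20 = 2700.00, centroid at (107.50, 10.00).
ΣA = 7500.00 mm², ΣAX̄ = 386250.00 mm³, ΣAȲ = 315000.00 mm³.
X̄ = 386250.00/7500.00 = 51.50 mm; Ȳ = 315000.00/7500.00 = 42.00 mm.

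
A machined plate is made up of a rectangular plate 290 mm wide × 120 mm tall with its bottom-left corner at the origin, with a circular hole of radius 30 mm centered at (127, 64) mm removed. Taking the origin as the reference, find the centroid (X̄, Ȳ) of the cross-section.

plate: A = 290 × 120 = 34800.00, centroid at (145.00, 60.00).
hole: A = −π·30² = -2827.43, centroid at (127.00, 64.00).
ΣA = 31972.57 mm², ΣAX̄ = 4686915.96 mm³, ΣAȲ = 1907044.26 mm³.
X̄ = 4686915.96/31972.57 = 146.59 mm; Ȳ = 1907044.26/31972.57 = 59.65 mm.

X̄ = 146.59 mm, Ȳ = 59.65 mm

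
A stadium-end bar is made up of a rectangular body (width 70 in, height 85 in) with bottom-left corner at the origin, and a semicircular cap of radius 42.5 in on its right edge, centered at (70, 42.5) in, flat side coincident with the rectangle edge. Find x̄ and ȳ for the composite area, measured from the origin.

rectangular body: A = 70 × 85 = 5950.00, centroid at (35.00, 42.50).
semicircular end: A = ½π·42.5² = 2837.25, centroid at (88.04, 42.50).
ΣA = 8787.25 in², ΣAx̄ = 458034.64 in³, ΣAȳ = 373458.16 in³.
x̄ = 458034.64/8787.25 = 52.12 in; ȳ = 373458.16/8787.25 = 42.50 in.

x̄ = 52.12 in, ȳ = 42.50 in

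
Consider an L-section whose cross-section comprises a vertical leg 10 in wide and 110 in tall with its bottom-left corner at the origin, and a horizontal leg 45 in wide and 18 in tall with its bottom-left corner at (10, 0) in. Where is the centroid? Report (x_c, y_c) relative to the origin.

x_c = 16.66 in, y_c = 35.49 in

Part | A | x̄ᵢ | ȳᵢ | A·x̄ᵢ | A·ȳᵢ
vertical leg | 1100.00 | 5.00 | 55.00 | 5500.00 | 60500.00
horizontal leg | 810.00 | 32.50 | 9.00 | 26325.00 | 7290.00
Σ | 1910.00 |  |  | 31825.00 | 67790.00
x_c = 31825.00 / 1910.00 = 16.66 in
y_c = 67790.00 / 1910.00 = 35.49 in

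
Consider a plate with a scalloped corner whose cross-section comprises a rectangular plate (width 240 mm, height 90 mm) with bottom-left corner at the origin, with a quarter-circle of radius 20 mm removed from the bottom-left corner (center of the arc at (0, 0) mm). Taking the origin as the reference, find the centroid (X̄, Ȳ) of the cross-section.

X̄ = 121.65 mm, Ȳ = 45.54 mm

plate: A = 240 × 90 = 21600.00, centroid at (120.00, 45.00).
removed quarter-circle: A = −¼π·20² = -314.16, centroid at (8.49, 8.49).
ΣA = 21285.84 mm², ΣAX̄ = 2589333.33 mm³, ΣAȲ = 969333.33 mm³.
X̄ = 2589333.33/21285.84 = 121.65 mm; Ȳ = 969333.33/21285.84 = 45.54 mm.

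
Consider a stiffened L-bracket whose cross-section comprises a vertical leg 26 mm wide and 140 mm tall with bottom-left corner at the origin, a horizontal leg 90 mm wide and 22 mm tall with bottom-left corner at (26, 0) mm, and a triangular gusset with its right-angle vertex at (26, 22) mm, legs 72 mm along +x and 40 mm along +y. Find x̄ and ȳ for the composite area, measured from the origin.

Part | A | x̄ᵢ | ȳᵢ | A·x̄ᵢ | A·ȳᵢ
vertical leg | 3640.00 | 13.00 | 70.00 | 47320.00 | 254800.00
horizontal leg | 1980.00 | 71.00 | 11.00 | 140580.00 | 21780.00
gusset | 1440.00 | 50.00 | 35.33 | 72000.00 | 50880.00
Σ | 7060.00 |  |  | 259900.00 | 327460.00
x̄ = 259900.00 / 7060.00 = 36.81 mm
ȳ = 327460.00 / 7060.00 = 46.38 mm

x̄ = 36.81 mm, ȳ = 46.38 mm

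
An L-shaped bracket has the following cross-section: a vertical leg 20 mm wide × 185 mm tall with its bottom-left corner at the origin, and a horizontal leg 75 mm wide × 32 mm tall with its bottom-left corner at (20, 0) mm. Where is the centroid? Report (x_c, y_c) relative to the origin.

x_c = 28.69 mm, y_c = 62.40 mm

vertical leg: A = 20 × 185 = 3700.00, centroid at (10.00, 92.50).
horizontal leg: A = 75 × 32 = 2400.00, centroid at (57.50, 16.00).
ΣA = 6100.00 mm²
ΣAx_c = (3700.00)(10.00) + (2400.00)(57.50) = 175000.00 mm³
ΣAy_c = (3700.00)(92.50) + (2400.00)(16.00) = 380650.00 mm³
x_c = 175000.00 / 6100.00 = 28.69 mm
y_c = 380650.00 / 6100.00 = 62.40 mm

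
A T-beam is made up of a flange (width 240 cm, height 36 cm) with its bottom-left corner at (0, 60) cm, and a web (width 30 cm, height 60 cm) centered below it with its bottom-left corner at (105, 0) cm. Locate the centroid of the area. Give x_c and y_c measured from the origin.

web: A = 30 × 60 = 1800.00, centroid at (120.00, 30.00).
flange: A = 240 × 36 = 8640.00, centroid at (120.00, 78.00).
ΣA = 10440.00 cm², ΣAx_c = 1252800.00 cm³, ΣAy_c = 727920.00 cm³.
x_c = 1252800.00/10440.00 = 120.00 cm; y_c = 727920.00/10440.00 = 69.72 cm.

x_c = 120.00 cm, y_c = 69.72 cm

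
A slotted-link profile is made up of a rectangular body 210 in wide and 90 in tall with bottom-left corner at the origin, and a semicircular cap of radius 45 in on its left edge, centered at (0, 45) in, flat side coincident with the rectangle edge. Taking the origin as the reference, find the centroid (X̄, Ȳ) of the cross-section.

rectangular body: A = 210 × 90 = 18900.00, centroid at (105.00, 45.00).
semicircular end: A = ½π·45² = 3180.86, centroid at (-19.10, 45.00).
ΣA = 22080.86 in²
ΣAX̄ = (18900.00)(105.00) + (3180.86)(-19.10) = 1923750.00 in³
ΣAȲ = (18900.00)(45.00) + (3180.86)(45.00) = 993638.82 in³
X̄ = 1923750.00 / 22080.86 = 87.12 in
Ȳ = 993638.82 / 22080.86 = 45.00 in

X̄ = 87.12 in, Ȳ = 45.00 in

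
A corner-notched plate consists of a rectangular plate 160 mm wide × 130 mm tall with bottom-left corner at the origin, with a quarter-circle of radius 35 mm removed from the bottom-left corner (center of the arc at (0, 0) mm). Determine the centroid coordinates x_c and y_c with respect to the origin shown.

x_c = 83.16 mm, y_c = 67.43 mm

Part | A | x̄ᵢ | ȳᵢ | A·x̄ᵢ | A·ȳᵢ
plate | 20800.00 | 80.00 | 65.00 | 1664000.00 | 1352000.00
removed quarter-circle | -962.11 | 14.85 | 14.85 | -14291.67 | -14291.67
Σ | 19837.89 |  |  | 1649708.33 | 1337708.33
x_c = 1649708.33 / 19837.89 = 83.16 mm
y_c = 1337708.33 / 19837.89 = 67.43 mm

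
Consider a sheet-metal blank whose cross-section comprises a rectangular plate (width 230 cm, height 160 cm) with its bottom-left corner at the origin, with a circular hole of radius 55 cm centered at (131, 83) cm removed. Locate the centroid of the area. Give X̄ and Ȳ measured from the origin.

plate: A = 230 × 160 = 36800.00, centroid at (115.00, 80.00).
hole: A = −π·55² = -9503.32, centroid at (131.00, 83.00).
ΣA = 27296.68 cm²
ΣAX̄ = (36800.00)(115.00) + (-9503.32)(131.00) = 2987065.37 cm³
ΣAȲ = (36800.00)(80.00) + (-9503.32)(83.00) = 2155224.62 cm³
X̄ = 2987065.37 / 27296.68 = 109.43 cm
Ȳ = 2155224.62 / 27296.68 = 78.96 cm

X̄ = 109.43 cm, Ȳ = 78.96 cm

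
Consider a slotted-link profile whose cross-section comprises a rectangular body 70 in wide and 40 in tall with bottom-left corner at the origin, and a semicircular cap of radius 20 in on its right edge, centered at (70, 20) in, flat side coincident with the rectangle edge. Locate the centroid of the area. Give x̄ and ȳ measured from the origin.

x̄ = 42.97 in, ȳ = 20.00 in

rectangular body: A = 70 × 40 = 2800.00, centroid at (35.00, 20.00).
semicircular end: A = ½π·20² = 628.32, centroid at (78.49, 20.00).
ΣA = 3428.32 in², ΣAx̄ = 147315.63 in³, ΣAȳ = 68566.37 in³.
x̄ = 147315.63/3428.32 = 42.97 in; ȳ = 68566.37/3428.32 = 20.00 in.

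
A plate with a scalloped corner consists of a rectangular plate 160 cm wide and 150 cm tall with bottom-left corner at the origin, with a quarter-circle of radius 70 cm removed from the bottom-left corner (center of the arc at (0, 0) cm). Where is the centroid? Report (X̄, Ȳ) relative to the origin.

X̄ = 89.60 cm, Ȳ = 83.65 cm

Part | A | x̄ᵢ | ȳᵢ | A·x̄ᵢ | A·ȳᵢ
plate | 24000.00 | 80.00 | 75.00 | 1920000.00 | 1800000.00
removed quarter-circle | -3848.45 | 29.71 | 29.71 | -114333.33 | -114333.33
Σ | 20151.55 |  |  | 1805666.67 | 1685666.67
X̄ = 1805666.67 / 20151.55 = 89.60 cm
Ȳ = 1685666.67 / 20151.55 = 83.65 cm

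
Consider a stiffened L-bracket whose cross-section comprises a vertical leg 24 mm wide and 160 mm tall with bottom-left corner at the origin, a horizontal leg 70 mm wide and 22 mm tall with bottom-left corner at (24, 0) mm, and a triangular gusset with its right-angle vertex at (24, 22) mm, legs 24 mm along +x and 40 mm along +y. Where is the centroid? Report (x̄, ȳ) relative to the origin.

x̄ = 25.99 mm, ȳ = 58.21 mm

vertical leg: A = 24 × 160 = 3840.00, centroid at (12.00, 80.00).
horizontal leg: A = 70 × 22 = 1540.00, centroid at (59.00, 11.00).
gusset: A = ½·24·40 = 480.00, centroid at (32.00, 35.33).
ΣA = 5860.00 mm²
ΣAx̄ = (3840.00)(12.00) + (1540.00)(59.00) + (480.00)(32.00) = 152300.00 mm³
ΣAȳ = (3840.00)(80.00) + (1540.00)(11.00) + (480.00)(35.33) = 341100.00 mm³
x̄ = 152300.00 / 5860.00 = 25.99 mm
ȳ = 341100.00 / 5860.00 = 58.21 mm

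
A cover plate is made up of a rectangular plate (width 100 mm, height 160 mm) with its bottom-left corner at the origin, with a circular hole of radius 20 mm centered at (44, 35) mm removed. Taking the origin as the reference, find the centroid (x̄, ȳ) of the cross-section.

x̄ = 50.51 mm, ȳ = 83.84 mm

plate: A = 100 × 160 = 16000.00, centroid at (50.00, 80.00).
hole: A = −π·20² = -1256.64, centroid at (44.00, 35.00).
ΣA = 14743.36 mm²
ΣAx̄ = (16000.00)(50.00) + (-1256.64)(44.00) = 744707.97 mm³
ΣAȳ = (16000.00)(80.00) + (-1256.64)(35.00) = 1236017.70 mm³
x̄ = 744707.97 / 14743.36 = 50.51 mm
ȳ = 1236017.70 / 14743.36 = 83.84 mm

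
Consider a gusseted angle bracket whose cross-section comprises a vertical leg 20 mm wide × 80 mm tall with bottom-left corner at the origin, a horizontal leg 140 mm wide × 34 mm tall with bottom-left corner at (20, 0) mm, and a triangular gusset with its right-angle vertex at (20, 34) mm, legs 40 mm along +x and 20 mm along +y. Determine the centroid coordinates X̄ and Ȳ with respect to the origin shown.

Part | A | x̄ᵢ | ȳᵢ | A·x̄ᵢ | A·ȳᵢ
vertical leg | 1600.00 | 10.00 | 40.00 | 16000.00 | 64000.00
horizontal leg | 4760.00 | 90.00 | 17.00 | 428400.00 | 80920.00
gusset | 400.00 | 33.33 | 40.67 | 13333.33 | 16266.67
Σ | 6760.00 |  |  | 457733.33 | 161186.67
X̄ = 457733.33 / 6760.00 = 67.71 mm
Ȳ = 161186.67 / 6760.00 = 23.84 mm

X̄ = 67.71 mm, Ȳ = 23.84 mm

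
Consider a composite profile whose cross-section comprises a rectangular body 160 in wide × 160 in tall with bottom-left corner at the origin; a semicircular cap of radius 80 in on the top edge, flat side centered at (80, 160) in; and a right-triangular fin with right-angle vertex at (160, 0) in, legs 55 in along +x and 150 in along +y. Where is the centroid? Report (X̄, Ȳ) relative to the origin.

X̄ = 90.20 in, Ȳ = 105.69 in

rectangular body: A = 160 × 160 = 25600.00, centroid at (80.00, 80.00).
semicircular top: A = ½π·80² = 10053.10, centroid at (80.00, 193.95).
triangular fin: A = ½·55·150 = 4125.00, centroid at (178.33, 50.00).
ΣA = 39778.10 in²
ΣAX̄ = (25600.00)(80.00) + (10053.10)(80.00) + (4125.00)(178.33) = 3587872.72 in³
ΣAȲ = (25600.00)(80.00) + (10053.10)(193.95) + (4125.00)(50.00) = 4204078.77 in³
X̄ = 3587872.72 / 39778.10 = 90.20 in
Ȳ = 4204078.77 / 39778.10 = 105.69 in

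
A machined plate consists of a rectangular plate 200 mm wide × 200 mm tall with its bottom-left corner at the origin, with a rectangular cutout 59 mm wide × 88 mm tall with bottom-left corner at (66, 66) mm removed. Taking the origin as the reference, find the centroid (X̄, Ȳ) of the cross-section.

X̄ = 100.67 mm, Ȳ = 98.51 mm

plate: A = 200 × 200 = 40000.00, centroid at (100.00, 100.00).
hole: A = −(59 × 88) = -5192.00, centroid at (95.50, 110.00).
ΣA = 34808.00 mm²
ΣAX̄ = (40000.00)(100.00) + (-5192.00)(95.50) = 3504164.00 mm³
ΣAȲ = (40000.00)(100.00) + (-5192.00)(110.00) = 3428880.00 mm³
X̄ = 3504164.00 / 34808.00 = 100.67 mm
Ȳ = 3428880.00 / 34808.00 = 98.51 mm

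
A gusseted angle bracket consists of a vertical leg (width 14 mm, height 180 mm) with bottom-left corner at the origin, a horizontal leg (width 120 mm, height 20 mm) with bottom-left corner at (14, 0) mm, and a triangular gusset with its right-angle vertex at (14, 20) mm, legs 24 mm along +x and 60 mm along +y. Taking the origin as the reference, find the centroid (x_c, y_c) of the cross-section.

vertical leg: A = 14 × 180 = 2520.00, centroid at (7.00, 90.00).
horizontal leg: A = 120 × 20 = 2400.00, centroid at (74.00, 10.00).
gusset: A = ½·24·60 = 720.00, centroid at (22.00, 40.00).
ΣA = 5640.00 mm², ΣAx_c = 211080.00 mm³, ΣAy_c = 279600.00 mm³.
x_c = 211080.00/5640.00 = 37.43 mm; y_c = 279600.00/5640.00 = 49.57 mm.

x_c = 37.43 mm, y_c = 49.57 mm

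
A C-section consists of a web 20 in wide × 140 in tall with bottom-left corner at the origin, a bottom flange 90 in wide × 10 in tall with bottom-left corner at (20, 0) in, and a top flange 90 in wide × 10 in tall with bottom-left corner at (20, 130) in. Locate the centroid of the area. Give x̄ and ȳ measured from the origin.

web: A = 20 × 140 = 2800.00, centroid at (10.00, 70.00).
bottom flange: A = 90 × 10 = 900.00, centroid at (65.00, 5.00).
top flange: A = 90 × 10 = 900.00, centroid at (65.00, 135.00).
ΣA = 4600.00 in², ΣAx̄ = 145000.00 in³, ΣAȳ = 322000.00 in³.
x̄ = 145000.00/4600.00 = 31.52 in; ȳ = 322000.00/4600.00 = 70.00 in.

x̄ = 31.52 in, ȳ = 70.00 in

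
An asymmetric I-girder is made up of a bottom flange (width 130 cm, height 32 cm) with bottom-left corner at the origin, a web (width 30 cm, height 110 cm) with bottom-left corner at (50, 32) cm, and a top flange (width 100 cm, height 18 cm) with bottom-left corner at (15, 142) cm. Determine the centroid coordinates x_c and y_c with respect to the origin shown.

bottom flange: A = 130 × 32 = 4160.00, centroid at (65.00, 16.00).
web: A = 30 × 110 = 3300.00, centroid at (65.00, 87.00).
top flange: A = 100 × 18 = 1800.00, centroid at (65.00, 151.00).
ΣA = 9260.00 cm², ΣAx_c = 601900.00 cm³, ΣAy_c = 625460.00 cm³.
x_c = 601900.00/9260.00 = 65.00 cm; y_c = 625460.00/9260.00 = 67.54 cm.

x_c = 65.00 cm, y_c = 67.54 cm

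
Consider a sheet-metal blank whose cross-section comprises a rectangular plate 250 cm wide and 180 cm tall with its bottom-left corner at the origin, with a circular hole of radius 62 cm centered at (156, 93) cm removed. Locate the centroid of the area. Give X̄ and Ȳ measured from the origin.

X̄ = 113.63 cm, Ȳ = 88.90 cm

plate: A = 250 × 180 = 45000.00, centroid at (125.00, 90.00).
hole: A = −π·62² = -12076.28, centroid at (156.00, 93.00).
ΣA = 32923.72 cm², ΣAX̄ = 3741099.98 cm³, ΣAȲ = 2926905.76 cm³.
X̄ = 3741099.98/32923.72 = 113.63 cm; Ȳ = 2926905.76/32923.72 = 88.90 cm.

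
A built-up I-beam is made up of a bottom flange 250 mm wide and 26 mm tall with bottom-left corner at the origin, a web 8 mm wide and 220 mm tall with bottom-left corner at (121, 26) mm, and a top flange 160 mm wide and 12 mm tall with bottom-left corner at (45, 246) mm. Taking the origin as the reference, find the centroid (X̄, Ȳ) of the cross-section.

bottom flange: A = 250 × 26 = 6500.00, centroid at (125.00, 13.00).
web: A = 8 × 220 = 1760.00, centroid at (125.00, 136.00).
top flange: A = 160 × 12 = 1920.00, centroid at (125.00, 252.00).
ΣA = 10180.00 mm²
ΣAX̄ = (6500.00)(125.00) + (1760.00)(125.00) + (1920.00)(125.00) = 1272500.00 mm³
ΣAȲ = (6500.00)(13.00) + (1760.00)(136.00) + (1920.00)(252.00) = 807700.00 mm³
X̄ = 1272500.00 / 10180.00 = 125.00 mm
Ȳ = 807700.00 / 10180.00 = 79.34 mm

X̄ = 125.00 mm, Ȳ = 79.34 mm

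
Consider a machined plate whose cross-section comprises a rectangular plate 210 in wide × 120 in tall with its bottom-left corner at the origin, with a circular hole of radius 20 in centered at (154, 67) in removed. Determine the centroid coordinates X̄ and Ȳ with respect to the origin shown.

X̄ = 102.43 in, Ȳ = 59.63 in

Part | A | x̄ᵢ | ȳᵢ | A·x̄ᵢ | A·ȳᵢ
plate | 25200.00 | 105.00 | 60.00 | 2646000.00 | 1512000.00
hole | -1256.64 | 154.00 | 67.00 | -193522.11 | -84194.68
Σ | 23943.36 |  |  | 2452477.89 | 1427805.32
X̄ = 2452477.89 / 23943.36 = 102.43 in
Ȳ = 1427805.32 / 23943.36 = 59.63 in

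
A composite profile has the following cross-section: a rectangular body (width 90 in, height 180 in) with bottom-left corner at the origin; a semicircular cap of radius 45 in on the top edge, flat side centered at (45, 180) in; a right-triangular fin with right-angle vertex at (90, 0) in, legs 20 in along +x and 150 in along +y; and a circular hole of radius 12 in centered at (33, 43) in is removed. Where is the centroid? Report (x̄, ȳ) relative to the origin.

x̄ = 49.06 in, ȳ = 105.09 in

rectangular body: A = 90 × 180 = 16200.00, centroid at (45.00, 90.00).
semicircular top: A = ½π·45² = 3180.86, centroid at (45.00, 199.10).
triangular fin: A = ½·20·150 = 1500.00, centroid at (96.67, 50.00).
hole: A = −π·12² = -452.39, centroid at (33.00, 43.00).
ΣA = 20428.47 in²
ΣAx̄ = (16200.00)(45.00) + (3180.86)(45.00) + (1500.00)(96.67) + (-452.39)(33.00) = 1002209.97 in³
ΣAȳ = (16200.00)(90.00) + (3180.86)(199.10) + (1500.00)(50.00) + (-452.39)(43.00) = 2146852.52 in³
x̄ = 1002209.97 / 20428.47 = 49.06 in
ȳ = 2146852.52 / 20428.47 = 105.09 in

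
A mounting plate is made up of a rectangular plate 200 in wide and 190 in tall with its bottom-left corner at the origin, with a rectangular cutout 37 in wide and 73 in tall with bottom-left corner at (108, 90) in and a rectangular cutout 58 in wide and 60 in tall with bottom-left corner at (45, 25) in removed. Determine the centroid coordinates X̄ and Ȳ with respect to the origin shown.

X̄ = 100.59 in, Ȳ = 96.70 in

plate: A = 200 × 190 = 38000.00, centroid at (100.00, 95.00).
hole 1: A = −(37 × 73) = -2701.00, centroid at (126.50, 126.50).
hole 2: A = −(58 × 60) = -3480.00, centroid at (74.00, 55.00).
ΣA = 31819.00 in²
ΣAX̄ = (38000.00)(100.00) + (-2701.00)(126.50) + (-3480.00)(74.00) = 3200803.50 in³
ΣAȲ = (38000.00)(95.00) + (-2701.00)(126.50) + (-3480.00)(55.00) = 3076923.50 in³
X̄ = 3200803.50 / 31819.00 = 100.59 in
Ȳ = 3076923.50 / 31819.00 = 96.70 in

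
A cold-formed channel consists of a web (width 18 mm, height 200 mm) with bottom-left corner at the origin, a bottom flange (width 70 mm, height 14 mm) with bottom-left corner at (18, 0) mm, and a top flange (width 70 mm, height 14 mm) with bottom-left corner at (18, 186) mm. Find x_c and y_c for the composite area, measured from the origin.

x_c = 24.51 mm, y_c = 100.00 mm

Part | A | x̄ᵢ | ȳᵢ | A·x̄ᵢ | A·ȳᵢ
web | 3600.00 | 9.00 | 100.00 | 32400.00 | 360000.00
bottom flange | 980.00 | 53.00 | 7.00 | 51940.00 | 6860.00
top flange | 980.00 | 53.00 | 193.00 | 51940.00 | 189140.00
Σ | 5560.00 |  |  | 136280.00 | 556000.00
x_c = 136280.00 / 5560.00 = 24.51 mm
y_c = 556000.00 / 5560.00 = 100.00 mm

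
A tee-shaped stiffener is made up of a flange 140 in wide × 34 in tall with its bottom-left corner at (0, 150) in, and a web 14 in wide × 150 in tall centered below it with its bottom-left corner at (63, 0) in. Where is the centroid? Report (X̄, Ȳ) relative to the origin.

Part | A | x̄ᵢ | ȳᵢ | A·x̄ᵢ | A·ȳᵢ
web | 2100.00 | 70.00 | 75.00 | 147000.00 | 157500.00
flange | 4760.00 | 70.00 | 167.00 | 333200.00 | 794920.00
Σ | 6860.00 |  |  | 480200.00 | 952420.00
X̄ = 480200.00 / 6860.00 = 70.00 in
Ȳ = 952420.00 / 6860.00 = 138.84 in

X̄ = 70.00 in, Ȳ = 138.84 in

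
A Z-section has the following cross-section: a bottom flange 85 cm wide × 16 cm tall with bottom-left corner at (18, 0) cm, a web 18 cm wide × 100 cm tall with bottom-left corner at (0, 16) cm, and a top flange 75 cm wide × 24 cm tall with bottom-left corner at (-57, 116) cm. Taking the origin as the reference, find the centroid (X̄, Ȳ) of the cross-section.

X̄ = 12.78 cm, Ȳ = 72.60 cm

bottom flange: A = 85 × 16 = 1360.00, centroid at (60.50, 8.00).
web: A = 18 × 100 = 1800.00, centroid at (9.00, 66.00).
top flange: A = 75 × 24 = 1800.00, centroid at (-19.50, 128.00).
ΣA = 4960.00 cm², ΣAX̄ = 63380.00 cm³, ΣAȲ = 360080.00 cm³.
X̄ = 63380.00/4960.00 = 12.78 cm; Ȳ = 360080.00/4960.00 = 72.60 cm.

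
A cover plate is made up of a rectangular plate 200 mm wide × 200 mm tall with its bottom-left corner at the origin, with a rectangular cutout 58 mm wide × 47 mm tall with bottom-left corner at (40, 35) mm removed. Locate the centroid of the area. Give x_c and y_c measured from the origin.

plate: A = 200 × 200 = 40000.00, centroid at (100.00, 100.00).
hole: A = −(58 × 47) = -2726.00, centroid at (69.00, 58.50).
ΣA = 37274.00 mm², ΣAx_c = 3811906.00 mm³, ΣAy_c = 3840529.00 mm³.
x_c = 3811906.00/37274.00 = 102.27 mm; y_c = 3840529.00/37274.00 = 103.04 mm.

x_c = 102.27 mm, y_c = 103.04 mm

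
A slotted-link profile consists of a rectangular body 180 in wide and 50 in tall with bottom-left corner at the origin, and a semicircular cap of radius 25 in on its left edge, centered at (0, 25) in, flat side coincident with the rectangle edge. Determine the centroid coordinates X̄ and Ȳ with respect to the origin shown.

rectangular body: A = 180 × 50 = 9000.00, centroid at (90.00, 25.00).
semicircular end: A = ½π·25² = 981.75, centroid at (-10.61, 25.00).
ΣA = 9981.75 in², ΣAX̄ = 799583.33 in³, ΣAȲ = 249543.69 in³.
X̄ = 799583.33/9981.75 = 80.10 in; Ȳ = 249543.69/9981.75 = 25.00 in.

X̄ = 80.10 in, Ȳ = 25.00 in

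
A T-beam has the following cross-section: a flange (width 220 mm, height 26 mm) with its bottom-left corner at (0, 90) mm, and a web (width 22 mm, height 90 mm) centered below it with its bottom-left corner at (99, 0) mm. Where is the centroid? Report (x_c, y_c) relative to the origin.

web: A = 22 × 90 = 1980.00, centroid at (110.00, 45.00).
flange: A = 220 × 26 = 5720.00, centroid at (110.00, 103.00).
ΣA = 7700.00 mm²
ΣAx_c = (1980.00)(110.00) + (5720.00)(110.00) = 847000.00 mm³
ΣAy_c = (1980.00)(45.00) + (5720.00)(103.00) = 678260.00 mm³
x_c = 847000.00 / 7700.00 = 110.00 mm
y_c = 678260.00 / 7700.00 = 88.09 mm

x_c = 110.00 mm, y_c = 88.09 mm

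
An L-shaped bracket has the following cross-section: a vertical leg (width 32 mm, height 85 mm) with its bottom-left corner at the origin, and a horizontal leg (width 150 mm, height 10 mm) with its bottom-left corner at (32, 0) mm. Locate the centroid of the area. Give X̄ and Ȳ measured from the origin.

Part | A | x̄ᵢ | ȳᵢ | A·x̄ᵢ | A·ȳᵢ
vertical leg | 2720.00 | 16.00 | 42.50 | 43520.00 | 115600.00
horizontal leg | 1500.00 | 107.00 | 5.00 | 160500.00 | 7500.00
Σ | 4220.00 |  |  | 204020.00 | 123100.00
X̄ = 204020.00 / 4220.00 = 48.35 mm
Ȳ = 123100.00 / 4220.00 = 29.17 mm

X̄ = 48.35 mm, Ȳ = 29.17 mm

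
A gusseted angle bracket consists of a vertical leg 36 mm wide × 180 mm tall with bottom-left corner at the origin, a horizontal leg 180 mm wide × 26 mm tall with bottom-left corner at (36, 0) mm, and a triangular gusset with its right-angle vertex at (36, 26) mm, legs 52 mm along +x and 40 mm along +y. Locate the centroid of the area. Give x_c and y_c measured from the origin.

vertical leg: A = 36 × 180 = 6480.00, centroid at (18.00, 90.00).
horizontal leg: A = 180 × 26 = 4680.00, centroid at (126.00, 13.00).
gusset: A = ½·52·40 = 1040.00, centroid at (53.33, 39.33).
ΣA = 12200.00 mm²
ΣAx_c = (6480.00)(18.00) + (4680.00)(126.00) + (1040.00)(53.33) = 761786.67 mm³
ΣAy_c = (6480.00)(90.00) + (4680.00)(13.00) + (1040.00)(39.33) = 684946.67 mm³
x_c = 761786.67 / 12200.00 = 62.44 mm
y_c = 684946.67 / 12200.00 = 56.14 mm

x_c = 62.44 mm, y_c = 56.14 mm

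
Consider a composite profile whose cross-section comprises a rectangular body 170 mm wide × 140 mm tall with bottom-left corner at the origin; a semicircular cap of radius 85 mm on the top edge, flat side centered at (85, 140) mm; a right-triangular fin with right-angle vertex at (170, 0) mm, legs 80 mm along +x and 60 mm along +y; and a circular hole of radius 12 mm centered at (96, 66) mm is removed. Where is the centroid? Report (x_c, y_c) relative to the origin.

x_c = 92.09 mm, y_c = 99.27 mm

rectangular body: A = 170 × 140 = 23800.00, centroid at (85.00, 70.00).
semicircular top: A = ½π·85² = 11349.00, centroid at (85.00, 176.08).
triangular fin: A = ½·80·60 = 2400.00, centroid at (196.67, 20.00).
hole: A = −π·12² = -452.39, centroid at (96.00, 66.00).
ΣA = 37096.61 mm², ΣAx_c = 3416235.92 mm³, ΣAy_c = 3682419.45 mm³.
x_c = 3416235.92/37096.61 = 92.09 mm; y_c = 3682419.45/37096.61 = 99.27 mm.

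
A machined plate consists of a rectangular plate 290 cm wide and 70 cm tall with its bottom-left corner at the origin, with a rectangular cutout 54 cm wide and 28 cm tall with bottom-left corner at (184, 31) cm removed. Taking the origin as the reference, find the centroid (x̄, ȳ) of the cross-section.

x̄ = 139.69 cm, ȳ = 34.20 cm

Part | A | x̄ᵢ | ȳᵢ | A·x̄ᵢ | A·ȳᵢ
plate | 20300.00 | 145.00 | 35.00 | 2943500.00 | 710500.00
hole | -1512.00 | 211.00 | 45.00 | -319032.00 | -68040.00
Σ | 18788.00 |  |  | 2624468.00 | 642460.00
x̄ = 2624468.00 / 18788.00 = 139.69 cm
ȳ = 642460.00 / 18788.00 = 34.20 cm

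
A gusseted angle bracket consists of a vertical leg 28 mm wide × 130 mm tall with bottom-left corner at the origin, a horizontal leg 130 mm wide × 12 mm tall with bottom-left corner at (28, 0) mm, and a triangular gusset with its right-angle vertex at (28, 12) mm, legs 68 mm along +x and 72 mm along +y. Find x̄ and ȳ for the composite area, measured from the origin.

x̄ = 41.85 mm, ȳ = 43.68 mm

vertical leg: A = 28 × 130 = 3640.00, centroid at (14.00, 65.00).
horizontal leg: A = 130 × 12 = 1560.00, centroid at (93.00, 6.00).
gusset: A = ½·68·72 = 2448.00, centroid at (50.67, 36.00).
ΣA = 7648.00 mm²
ΣAx̄ = (3640.00)(14.00) + (1560.00)(93.00) + (2448.00)(50.67) = 320072.00 mm³
ΣAȳ = (3640.00)(65.00) + (1560.00)(6.00) + (2448.00)(36.00) = 334088.00 mm³
x̄ = 320072.00 / 7648.00 = 41.85 mm
ȳ = 334088.00 / 7648.00 = 43.68 mm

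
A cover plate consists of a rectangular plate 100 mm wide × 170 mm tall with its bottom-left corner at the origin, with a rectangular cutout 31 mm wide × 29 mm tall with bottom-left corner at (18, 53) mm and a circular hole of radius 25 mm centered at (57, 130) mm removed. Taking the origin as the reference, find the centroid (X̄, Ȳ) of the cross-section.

X̄ = 50.08 mm, Ȳ = 79.86 mm

Part | A | x̄ᵢ | ȳᵢ | A·x̄ᵢ | A·ȳᵢ
plate | 17000.00 | 50.00 | 85.00 | 850000.00 | 1445000.00
hole 1 | -899.00 | 33.50 | 67.50 | -30116.50 | -60682.50
hole 2 | -1963.50 | 57.00 | 130.00 | -111919.24 | -255254.40
Σ | 14137.50 |  |  | 707964.26 | 1129063.10
X̄ = 707964.26 / 14137.50 = 50.08 mm
Ȳ = 1129063.10 / 14137.50 = 79.86 mm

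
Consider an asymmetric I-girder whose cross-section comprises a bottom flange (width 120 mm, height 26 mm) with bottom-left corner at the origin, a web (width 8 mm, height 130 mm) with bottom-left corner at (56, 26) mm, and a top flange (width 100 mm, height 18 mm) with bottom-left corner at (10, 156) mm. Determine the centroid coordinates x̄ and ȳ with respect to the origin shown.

bottom flange: A = 120 × 26 = 3120.00, centroid at (60.00, 13.00).
web: A = 8 × 130 = 1040.00, centroid at (60.00, 91.00).
top flange: A = 100 × 18 = 1800.00, centroid at (60.00, 165.00).
ΣA = 5960.00 mm²
ΣAx̄ = (3120.00)(60.00) + (1040.00)(60.00) + (1800.00)(60.00) = 357600.00 mm³
ΣAȳ = (3120.00)(13.00) + (1040.00)(91.00) + (1800.00)(165.00) = 432200.00 mm³
x̄ = 357600.00 / 5960.00 = 60.00 mm
ȳ = 432200.00 / 5960.00 = 72.52 mm

x̄ = 60.00 mm, ȳ = 72.52 mm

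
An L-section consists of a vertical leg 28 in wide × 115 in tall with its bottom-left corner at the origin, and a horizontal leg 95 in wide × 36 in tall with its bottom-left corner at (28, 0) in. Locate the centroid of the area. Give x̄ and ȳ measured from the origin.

x̄ = 45.68 in, ȳ = 37.16 in

vertical leg: A = 28 × 115 = 3220.00, centroid at (14.00, 57.50).
horizontal leg: A = 95 × 36 = 3420.00, centroid at (75.50, 18.00).
ΣA = 6640.00 in²
ΣAx̄ = (3220.00)(14.00) + (3420.00)(75.50) = 303290.00 in³
ΣAȳ = (3220.00)(57.50) + (3420.00)(18.00) = 246710.00 in³
x̄ = 303290.00 / 6640.00 = 45.68 in
ȳ = 246710.00 / 6640.00 = 37.16 in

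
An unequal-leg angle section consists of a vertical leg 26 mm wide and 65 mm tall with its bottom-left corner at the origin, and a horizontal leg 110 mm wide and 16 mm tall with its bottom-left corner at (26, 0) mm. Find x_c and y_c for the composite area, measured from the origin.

vertical leg: A = 26 × 65 = 1690.00, centroid at (13.00, 32.50).
horizontal leg: A = 110 × 16 = 1760.00, centroid at (81.00, 8.00).
ΣA = 3450.00 mm²
ΣAx_c = (1690.00)(13.00) + (1760.00)(81.00) = 164530.00 mm³
ΣAy_c = (1690.00)(32.50) + (1760.00)(8.00) = 69005.00 mm³
x_c = 164530.00 / 3450.00 = 47.69 mm
y_c = 69005.00 / 3450.00 = 20.00 mm

x_c = 47.69 mm, y_c = 20.00 mm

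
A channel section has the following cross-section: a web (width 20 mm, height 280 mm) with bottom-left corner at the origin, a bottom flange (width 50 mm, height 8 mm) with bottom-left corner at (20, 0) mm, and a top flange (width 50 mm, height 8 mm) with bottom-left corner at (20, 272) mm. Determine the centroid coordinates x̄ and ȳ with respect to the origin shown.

Part | A | x̄ᵢ | ȳᵢ | A·x̄ᵢ | A·ȳᵢ
web | 5600.00 | 10.00 | 140.00 | 56000.00 | 784000.00
bottom flange | 400.00 | 45.00 | 4.00 | 18000.00 | 1600.00
top flange | 400.00 | 45.00 | 276.00 | 18000.00 | 110400.00
Σ | 6400.00 |  |  | 92000.00 | 896000.00
x̄ = 92000.00 / 6400.00 = 14.38 mm
ȳ = 896000.00 / 6400.00 = 140.00 mm

x̄ = 14.38 mm, ȳ = 140.00 mm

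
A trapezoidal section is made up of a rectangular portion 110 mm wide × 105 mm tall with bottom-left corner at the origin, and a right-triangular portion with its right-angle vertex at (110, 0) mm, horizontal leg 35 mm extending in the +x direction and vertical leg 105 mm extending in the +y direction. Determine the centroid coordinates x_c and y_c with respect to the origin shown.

x_c = 64.15 mm, y_c = 50.10 mm

Part | A | x̄ᵢ | ȳᵢ | A·x̄ᵢ | A·ȳᵢ
rectangular portion | 11550.00 | 55.00 | 52.50 | 635250.00 | 606375.00
triangular portion | 1837.50 | 121.67 | 35.00 | 223562.50 | 64312.50
Σ | 13387.50 |  |  | 858812.50 | 670687.50
x_c = 858812.50 / 13387.50 = 64.15 mm
y_c = 670687.50 / 13387.50 = 50.10 mm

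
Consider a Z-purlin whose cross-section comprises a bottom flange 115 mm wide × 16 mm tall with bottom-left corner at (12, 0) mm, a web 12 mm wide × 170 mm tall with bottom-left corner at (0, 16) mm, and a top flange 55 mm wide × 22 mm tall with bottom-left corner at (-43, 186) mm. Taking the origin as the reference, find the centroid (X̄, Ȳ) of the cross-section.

Part | A | x̄ᵢ | ȳᵢ | A·x̄ᵢ | A·ȳᵢ
bottom flange | 1840.00 | 69.50 | 8.00 | 127880.00 | 14720.00
web | 2040.00 | 6.00 | 101.00 | 12240.00 | 206040.00
top flange | 1210.00 | -15.50 | 197.00 | -18755.00 | 238370.00
Σ | 5090.00 |  |  | 121365.00 | 459130.00
X̄ = 121365.00 / 5090.00 = 23.84 mm
Ȳ = 459130.00 / 5090.00 = 90.20 mm

X̄ = 23.84 mm, Ȳ = 90.20 mm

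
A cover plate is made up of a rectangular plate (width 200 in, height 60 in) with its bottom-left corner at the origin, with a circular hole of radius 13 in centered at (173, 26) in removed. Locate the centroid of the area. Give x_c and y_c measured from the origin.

plate: A = 200 × 60 = 12000.00, centroid at (100.00, 30.00).
hole: A = −π·13² = -530.93, centroid at (173.00, 26.00).
ΣA = 11469.07 in², ΣAx_c = 1108149.26 in³, ΣAy_c = 346195.84 in³.
x_c = 1108149.26/11469.07 = 96.62 in; y_c = 346195.84/11469.07 = 30.19 in.

x_c = 96.62 in, y_c = 30.19 in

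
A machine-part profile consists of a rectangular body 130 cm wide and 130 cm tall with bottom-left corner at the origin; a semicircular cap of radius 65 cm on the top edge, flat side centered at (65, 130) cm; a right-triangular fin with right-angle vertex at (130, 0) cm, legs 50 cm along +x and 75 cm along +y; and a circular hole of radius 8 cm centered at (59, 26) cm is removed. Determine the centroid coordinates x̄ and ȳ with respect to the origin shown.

x̄ = 71.12 cm, ȳ = 86.71 cm

Part | A | x̄ᵢ | ȳᵢ | A·x̄ᵢ | A·ȳᵢ
rectangular body | 16900.00 | 65.00 | 65.00 | 1098500.00 | 1098500.00
semicircular top | 6636.61 | 65.00 | 157.59 | 431379.94 | 1045843.22
triangular fin | 1875.00 | 146.67 | 25.00 | 275000.00 | 46875.00
hole | -201.06 | 59.00 | 26.00 | -11862.65 | -5227.61
Σ | 25210.55 |  |  | 1793017.29 | 2185990.61
x̄ = 1793017.29 / 25210.55 = 71.12 cm
ȳ = 2185990.61 / 25210.55 = 86.71 cm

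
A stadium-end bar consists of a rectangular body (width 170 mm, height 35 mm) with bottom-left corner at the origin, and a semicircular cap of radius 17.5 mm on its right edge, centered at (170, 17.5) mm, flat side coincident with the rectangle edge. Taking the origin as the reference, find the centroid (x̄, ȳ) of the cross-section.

rectangular body: A = 170 × 35 = 5950.00, centroid at (85.00, 17.50).
semicircular end: A = ½π·17.5² = 481.06, centroid at (177.43, 17.50).
ΣA = 6431.06 mm², ΣAx̄ = 591102.50 mm³, ΣAȳ = 112543.49 mm³.
x̄ = 591102.50/6431.06 = 91.91 mm; ȳ = 112543.49/6431.06 = 17.50 mm.

x̄ = 91.91 mm, ȳ = 17.50 mm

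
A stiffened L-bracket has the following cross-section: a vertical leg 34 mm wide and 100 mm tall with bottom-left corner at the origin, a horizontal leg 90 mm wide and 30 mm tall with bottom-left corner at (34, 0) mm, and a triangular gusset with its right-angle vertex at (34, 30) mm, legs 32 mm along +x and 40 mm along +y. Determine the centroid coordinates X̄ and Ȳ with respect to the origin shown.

Part | A | x̄ᵢ | ȳᵢ | A·x̄ᵢ | A·ȳᵢ
vertical leg | 3400.00 | 17.00 | 50.00 | 57800.00 | 170000.00
horizontal leg | 2700.00 | 79.00 | 15.00 | 213300.00 | 40500.00
gusset | 640.00 | 44.67 | 43.33 | 28586.67 | 27733.33
Σ | 6740.00 |  |  | 299686.67 | 238233.33
X̄ = 299686.67 / 6740.00 = 44.46 mm
Ȳ = 238233.33 / 6740.00 = 35.35 mm

X̄ = 44.46 mm, Ȳ = 35.35 mm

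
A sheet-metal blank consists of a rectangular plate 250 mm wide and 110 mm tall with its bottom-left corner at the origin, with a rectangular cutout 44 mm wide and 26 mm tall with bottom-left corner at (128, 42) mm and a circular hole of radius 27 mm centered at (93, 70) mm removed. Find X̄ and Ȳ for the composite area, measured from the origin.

X̄ = 126.86 mm, Ȳ = 53.57 mm

Part | A | x̄ᵢ | ȳᵢ | A·x̄ᵢ | A·ȳᵢ
plate | 27500.00 | 125.00 | 55.00 | 3437500.00 | 1512500.00
hole 1 | -1144.00 | 150.00 | 55.00 | -171600.00 | -62920.00
hole 2 | -2290.22 | 93.00 | 70.00 | -212990.56 | -160315.47
Σ | 24065.78 |  |  | 3052909.44 | 1289264.53
X̄ = 3052909.44 / 24065.78 = 126.86 mm
Ȳ = 1289264.53 / 24065.78 = 53.57 mm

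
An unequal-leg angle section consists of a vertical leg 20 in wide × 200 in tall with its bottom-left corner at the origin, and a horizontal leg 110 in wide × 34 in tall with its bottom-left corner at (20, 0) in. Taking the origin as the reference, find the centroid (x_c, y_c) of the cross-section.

x_c = 41.41 in, y_c = 59.89 in

vertical leg: A = 20 × 200 = 4000.00, centroid at (10.00, 100.00).
horizontal leg: A = 110 × 34 = 3740.00, centroid at (75.00, 17.00).
ΣA = 7740.00 in², ΣAx_c = 320500.00 in³, ΣAy_c = 463580.00 in³.
x_c = 320500.00/7740.00 = 41.41 in; y_c = 463580.00/7740.00 = 59.89 in.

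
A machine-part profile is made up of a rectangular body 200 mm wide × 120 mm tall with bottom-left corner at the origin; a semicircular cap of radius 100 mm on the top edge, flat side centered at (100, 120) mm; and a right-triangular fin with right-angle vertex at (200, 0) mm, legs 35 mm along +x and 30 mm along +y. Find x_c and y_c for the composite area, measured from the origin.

rectangular body: A = 200 × 120 = 24000.00, centroid at (100.00, 60.00).
semicircular top: A = ½π·100² = 15707.96, centroid at (100.00, 162.44).
triangular fin: A = ½·35·30 = 525.00, centroid at (211.67, 10.00).
ΣA = 40232.96 mm²
ΣAx_c = (24000.00)(100.00) + (15707.96)(100.00) + (525.00)(211.67) = 4081921.33 mm³
ΣAy_c = (24000.00)(60.00) + (15707.96)(162.44) + (525.00)(10.00) = 3996872.26 mm³
x_c = 4081921.33 / 40232.96 = 101.46 mm
y_c = 3996872.26 / 40232.96 = 99.34 mm

x_c = 101.46 mm, y_c = 99.34 mm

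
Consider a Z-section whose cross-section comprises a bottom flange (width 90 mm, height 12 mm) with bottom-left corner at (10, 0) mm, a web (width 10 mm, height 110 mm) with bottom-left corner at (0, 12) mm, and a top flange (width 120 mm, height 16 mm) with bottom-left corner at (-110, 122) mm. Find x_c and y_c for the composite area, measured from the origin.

Part | A | x̄ᵢ | ȳᵢ | A·x̄ᵢ | A·ȳᵢ
bottom flange | 1080.00 | 55.00 | 6.00 | 59400.00 | 6480.00
web | 1100.00 | 5.00 | 67.00 | 5500.00 | 73700.00
top flange | 1920.00 | -50.00 | 130.00 | -96000.00 | 249600.00
Σ | 4100.00 |  |  | -31100.00 | 329780.00
x_c = -31100.00 / 4100.00 = -7.59 mm
y_c = 329780.00 / 4100.00 = 80.43 mm

x_c = -7.59 mm, y_c = 80.43 mm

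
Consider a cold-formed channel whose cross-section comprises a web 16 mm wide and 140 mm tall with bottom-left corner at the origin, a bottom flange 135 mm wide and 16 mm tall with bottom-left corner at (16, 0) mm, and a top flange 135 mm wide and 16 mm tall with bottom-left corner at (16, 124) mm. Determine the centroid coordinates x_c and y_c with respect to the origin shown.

Part | A | x̄ᵢ | ȳᵢ | A·x̄ᵢ | A·ȳᵢ
web | 2240.00 | 8.00 | 70.00 | 17920.00 | 156800.00
bottom flange | 2160.00 | 83.50 | 8.00 | 180360.00 | 17280.00
top flange | 2160.00 | 83.50 | 132.00 | 180360.00 | 285120.00
Σ | 6560.00 |  |  | 378640.00 | 459200.00
x_c = 378640.00 / 6560.00 = 57.72 mm
y_c = 459200.00 / 6560.00 = 70.00 mm

x_c = 57.72 mm, y_c = 70.00 mm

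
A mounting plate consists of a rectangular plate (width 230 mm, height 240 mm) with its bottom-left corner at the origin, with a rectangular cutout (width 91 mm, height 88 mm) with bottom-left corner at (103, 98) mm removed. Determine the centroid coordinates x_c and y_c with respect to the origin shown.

plate: A = 230 × 240 = 55200.00, centroid at (115.00, 120.00).
hole: A = −(91 × 88) = -8008.00, centroid at (148.50, 142.00).
ΣA = 47192.00 mm², ΣAx_c = 5158812.00 mm³, ΣAy_c = 5486864.00 mm³.
x_c = 5158812.00/47192.00 = 109.32 mm; y_c = 5486864.00/47192.00 = 116.27 mm.

x_c = 109.32 mm, y_c = 116.27 mm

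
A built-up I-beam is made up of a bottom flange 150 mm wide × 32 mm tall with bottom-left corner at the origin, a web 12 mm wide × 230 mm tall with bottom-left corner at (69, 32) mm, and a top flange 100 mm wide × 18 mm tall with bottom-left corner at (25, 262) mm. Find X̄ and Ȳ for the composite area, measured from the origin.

X̄ = 75.00 mm, Ȳ = 103.67 mm

bottom flange: A = 150 × 32 = 4800.00, centroid at (75.00, 16.00).
web: A = 12 × 230 = 2760.00, centroid at (75.00, 147.00).
top flange: A = 100 × 18 = 1800.00, centroid at (75.00, 271.00).
ΣA = 9360.00 mm²
ΣAX̄ = (4800.00)(75.00) + (2760.00)(75.00) + (1800.00)(75.00) = 702000.00 mm³
ΣAȲ = (4800.00)(16.00) + (2760.00)(147.00) + (1800.00)(271.00) = 970320.00 mm³
X̄ = 702000.00 / 9360.00 = 75.00 mm
Ȳ = 970320.00 / 9360.00 = 103.67 mm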